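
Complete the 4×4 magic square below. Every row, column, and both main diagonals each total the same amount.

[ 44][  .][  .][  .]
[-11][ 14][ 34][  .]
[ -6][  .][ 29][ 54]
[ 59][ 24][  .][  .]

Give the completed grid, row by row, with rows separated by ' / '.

Column 1 is already complete: 44 + -11 + -6 + 59 = 86, so that is the magic constant.
Row 2 must total 86; the given cells sum to 37, so (2,4) = 49.
From row 3, 86 − (-6 + 29 + 54) gives (3,2) = 9.
The remaining cell in column 2 is (1,2) = 86 − 47 = 39.
Using main diagonal: 44 + 14 + 29 + ? → (4,4) = 86 − 87 = -1.
From anti-diagonal, 86 − (34 + 9 + 59) gives (1,4) = -16.
From row 1, 86 − (44 + 39 + (-16)) gives (1,3) = 19.
Row 4 must total 86; the given cells sum to 82, so (4,3) = 4.

44 39 19 -16 / -11 14 34 49 / -6 9 29 54 / 59 24 4 -1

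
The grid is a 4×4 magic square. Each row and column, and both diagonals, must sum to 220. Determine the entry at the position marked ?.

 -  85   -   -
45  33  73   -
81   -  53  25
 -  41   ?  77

Row 2: 45 + 33 + 73 + ? = 220, so (2,4) = 69.
Using row 3: 81 + 53 + 25 + ? → (3,2) = 220 − 159 = 61.
Column 4 must total 220; the given cells sum to 171, so (1,4) = 49.
Main diagonal needs 220; the known cells sum to 163, so (1,1) = 57.
The remaining cell in anti-diagonal is (4,1) = 220 − 183 = 37.
Row 1 needs 220; the known cells sum to 191, so (1,3) = 29.
Row 4 must total 220; the given cells sum to 155, so (4,3) = 65.

65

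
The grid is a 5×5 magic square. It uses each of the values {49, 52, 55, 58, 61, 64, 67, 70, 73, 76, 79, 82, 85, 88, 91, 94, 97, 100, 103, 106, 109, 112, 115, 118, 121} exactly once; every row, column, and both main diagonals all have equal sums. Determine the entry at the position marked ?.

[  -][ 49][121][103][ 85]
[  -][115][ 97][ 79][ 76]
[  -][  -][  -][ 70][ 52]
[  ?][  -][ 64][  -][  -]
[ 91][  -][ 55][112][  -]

The 25 entries sum to 2125, so each line sums to 2125/5 = 425.
From row 1, 425 − (49 + 121 + 103 + 85) gives (1,1) = 67.
Row 2 must total 425; the given cells sum to 367, so (2,1) = 58.
From column 3, 425 − (121 + 97 + 64 + 55) gives (3,3) = 88.
Using column 4: 103 + 79 + 70 + 112 + ? → (4,4) = 425 − 364 = 61.
The remaining cell in main diagonal is (5,5) = 425 − 331 = 94.
Anti-diagonal must total 425; the given cells sum to 343, so (4,2) = 82.
Row 5: 91 + 55 + 112 + 94 + ? = 425, so (5,2) = 73.
The remaining cell in column 2 is (3,2) = 425 − 319 = 106.
Column 5: 85 + 76 + 52 + 94 + ? = 425, so (4,5) = 118.
The remaining cell in row 3 is (3,1) = 425 − 316 = 109.
The remaining cell in row 4 is (4,1) = 425 − 325 = 100.

100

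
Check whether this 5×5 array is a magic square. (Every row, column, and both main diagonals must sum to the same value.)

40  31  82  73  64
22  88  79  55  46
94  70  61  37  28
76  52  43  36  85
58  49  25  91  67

Row 1: 40 + 31 + 82 + 73 + 64 = 290.
Row 2: 22 + 88 + 79 + 55 + 46 = 290.
Row 3: 94 + 70 + 61 + 37 + 28 = 290.
Row 4: 76 + 52 + 43 + 36 + 85 = 292.
Row 5: 58 + 49 + 25 + 91 + 67 = 290.
Column 1: 40 + 22 + 94 + 76 + 58 = 290.
Column 2: 31 + 88 + 70 + 52 + 49 = 290.
Column 3: 82 + 79 + 61 + 43 + 25 = 290.
Column 4: 73 + 55 + 37 + 36 + 91 = 292.
Column 5: 64 + 46 + 28 + 85 + 67 = 290.
Main diagonal: 40 + 88 + 61 + 36 + 67 = 292.
Anti-diagonal: 64 + 55 + 61 + 52 + 58 = 290.

No — row 5 sums to 290 but main diagonal sums to 292.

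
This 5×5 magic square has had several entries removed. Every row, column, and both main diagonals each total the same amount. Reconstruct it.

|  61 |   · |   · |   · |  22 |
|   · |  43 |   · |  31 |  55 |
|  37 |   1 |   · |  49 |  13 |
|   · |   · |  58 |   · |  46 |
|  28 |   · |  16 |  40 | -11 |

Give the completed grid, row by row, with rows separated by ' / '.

Column 5 is already complete: 22 + 55 + 13 + 46 + -11 = 125, so that is the magic constant.
The remaining cell in row 3 is (3,3) = 125 − 100 = 25.
Using row 5: 28 + 16 + 40 + (-11) + ? → (5,2) = 125 − 73 = 52.
Main diagonal must total 125; the given cells sum to 118, so (4,4) = 7.
Using anti-diagonal: 22 + 31 + 25 + 28 + ? → (4,2) = 125 − 106 = 19.
The remaining cell in row 4 is (4,1) = 125 − 130 = -5.
The remaining cell in column 1 is (2,1) = 125 − 121 = 4.
Column 2: 43 + 1 + 19 + 52 + ? = 125, so (1,2) = 10.
Column 4 must total 125; the given cells sum to 127, so (1,4) = -2.
Row 1 must total 125; the given cells sum to 91, so (1,3) = 34.
Using row 2: 4 + 43 + 31 + 55 + ? → (2,3) = 125 − 133 = -8.

61 10 34 -2 22 / 4 43 -8 31 55 / 37 1 25 49 13 / -5 19 58 7 46 / 28 52 16 40 -11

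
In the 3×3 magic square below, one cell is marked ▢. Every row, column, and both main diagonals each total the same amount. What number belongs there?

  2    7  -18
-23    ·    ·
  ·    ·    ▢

-8

Row 1 is complete and sums to -9; that is the magic constant.
From column 1, -9 − (2 + (-23)) gives (3,1) = 12.
Anti-diagonal: -18 + 12 + ? = -9, so (2,2) = -3.
Row 2: -23 + (-3) + ? = -9, so (2,3) = 17.
Column 2 needs -9; the known cells sum to 4, so (3,2) = -13.
From column 3, -9 − (-18 + 17) gives (3,3) = -8.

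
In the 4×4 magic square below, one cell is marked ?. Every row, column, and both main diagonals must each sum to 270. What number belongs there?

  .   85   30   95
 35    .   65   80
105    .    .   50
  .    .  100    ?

Row 1 needs 270; the known cells sum to 210, so (1,1) = 60.
Using row 2: 35 + 65 + 80 + ? → (2,2) = 270 − 180 = 90.
Column 1 must total 270; the given cells sum to 200, so (4,1) = 70.
Using column 3: 30 + 65 + 100 + ? → (3,3) = 270 − 195 = 75.
The remaining cell in column 4 is (4,4) = 270 − 225 = 45.

45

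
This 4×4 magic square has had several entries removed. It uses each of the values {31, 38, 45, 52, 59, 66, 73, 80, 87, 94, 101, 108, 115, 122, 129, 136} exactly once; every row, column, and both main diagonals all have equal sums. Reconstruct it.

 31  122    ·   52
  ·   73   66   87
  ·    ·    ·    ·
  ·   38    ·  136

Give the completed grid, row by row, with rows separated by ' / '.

The 16 entries sum to 1336, so each line sums to 1336/4 = 334.
Row 1 must total 334; the given cells sum to 205, so (1,3) = 129.
Row 2 must total 334; the given cells sum to 226, so (2,1) = 108.
Column 2: 122 + 73 + 38 + ? = 334, so (3,2) = 101.
Column 4 must total 334; the given cells sum to 275, so (3,4) = 59.
Main diagonal must total 334; the given cells sum to 240, so (3,3) = 94.
From anti-diagonal, 334 − (52 + 66 + 101) gives (4,1) = 115.
Using row 3: 101 + 94 + 59 + ? → (3,1) = 334 − 254 = 80.
Row 4: 115 + 38 + 136 + ? = 334, so (4,3) = 45.

31 122 129 52 / 108 73 66 87 / 80 101 94 59 / 115 38 45 136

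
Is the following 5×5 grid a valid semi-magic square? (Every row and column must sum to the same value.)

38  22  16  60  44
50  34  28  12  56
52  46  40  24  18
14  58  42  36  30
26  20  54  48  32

Yes

Row 1: 38 + 22 + 16 + 60 + 44 = 180.
Row 2: 50 + 34 + 28 + 12 + 56 = 180.
Row 3: 52 + 46 + 40 + 24 + 18 = 180.
Row 4: 14 + 58 + 42 + 36 + 30 = 180.
Row 5: 26 + 20 + 54 + 48 + 32 = 180.
Column 1: 38 + 50 + 52 + 14 + 26 = 180.
Column 2: 22 + 34 + 46 + 58 + 20 = 180.
Column 3: 16 + 28 + 40 + 42 + 54 = 180.
Column 4: 60 + 12 + 24 + 36 + 48 = 180.
Column 5: 44 + 56 + 18 + 30 + 32 = 180.
All lines sum to 180.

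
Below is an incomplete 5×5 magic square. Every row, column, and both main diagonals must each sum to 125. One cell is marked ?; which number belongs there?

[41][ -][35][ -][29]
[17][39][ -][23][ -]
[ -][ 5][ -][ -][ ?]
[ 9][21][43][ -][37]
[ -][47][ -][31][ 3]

11

Row 4 must total 125; the given cells sum to 110, so (4,4) = 15.
Using column 2: 39 + 5 + 21 + 47 + ? → (1,2) = 125 − 112 = 13.
From main diagonal, 125 − (41 + 39 + 15 + 3) gives (3,3) = 27.
The remaining cell in anti-diagonal is (5,1) = 125 − 100 = 25.
The remaining cell in row 1 is (1,4) = 125 − 118 = 7.
Row 5 must total 125; the given cells sum to 106, so (5,3) = 19.
Using column 1: 41 + 17 + 9 + 25 + ? → (3,1) = 125 − 92 = 33.
Column 3 needs 125; the known cells sum to 124, so (2,3) = 1.
From column 4, 125 − (7 + 23 + 15 + 31) gives (3,4) = 49.
The remaining cell in row 2 is (2,5) = 125 − 80 = 45.
The remaining cell in row 3 is (3,5) = 125 − 114 = 11.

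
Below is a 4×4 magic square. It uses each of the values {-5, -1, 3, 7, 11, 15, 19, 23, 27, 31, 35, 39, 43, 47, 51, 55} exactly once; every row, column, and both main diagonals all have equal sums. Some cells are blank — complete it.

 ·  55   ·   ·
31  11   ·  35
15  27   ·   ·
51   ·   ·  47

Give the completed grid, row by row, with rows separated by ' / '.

The 16 entries sum to 400, so each line sums to 400/4 = 100.
The remaining cell in row 2 is (2,3) = 100 − 77 = 23.
Column 1: 31 + 15 + 51 + ? = 100, so (1,1) = 3.
The remaining cell in column 2 is (4,2) = 100 − 93 = 7.
The remaining cell in main diagonal is (3,3) = 100 − 61 = 39.
Anti-diagonal needs 100; the known cells sum to 101, so (1,4) = -1.
The remaining cell in row 1 is (1,3) = 100 − 57 = 43.
Row 3 needs 100; the known cells sum to 81, so (3,4) = 19.
From row 4, 100 − (51 + 7 + 47) gives (4,3) = -5.

3 55 43 -1 / 31 11 23 35 / 15 27 39 19 / 51 7 -5 47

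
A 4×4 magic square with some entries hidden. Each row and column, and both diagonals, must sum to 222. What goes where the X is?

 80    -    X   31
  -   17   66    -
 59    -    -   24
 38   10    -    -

3

Using column 1: 80 + 59 + 38 + ? → (2,1) = 222 − 177 = 45.
Anti-diagonal must total 222; the given cells sum to 135, so (3,2) = 87.
Row 2: 45 + 17 + 66 + ? = 222, so (2,4) = 94.
Using row 3: 59 + 87 + 24 + ? → (3,3) = 222 − 170 = 52.
Column 2 must total 222; the given cells sum to 114, so (1,2) = 108.
Using column 4: 31 + 94 + 24 + ? → (4,4) = 222 − 149 = 73.
Row 1 must total 222; the given cells sum to 219, so (1,3) = 3.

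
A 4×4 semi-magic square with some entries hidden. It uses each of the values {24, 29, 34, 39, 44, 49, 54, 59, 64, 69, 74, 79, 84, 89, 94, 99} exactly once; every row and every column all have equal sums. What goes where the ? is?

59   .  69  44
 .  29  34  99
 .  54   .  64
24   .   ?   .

The 16 entries sum to 984, so each line sums to 984/4 = 246.
From row 1, 246 − (59 + 69 + 44) gives (1,2) = 74.
Row 2: 29 + 34 + 99 + ? = 246, so (2,1) = 84.
Column 1 needs 246; the known cells sum to 167, so (3,1) = 79.
Column 2 needs 246; the known cells sum to 157, so (4,2) = 89.
Using column 4: 44 + 99 + 64 + ? → (4,4) = 246 − 207 = 39.
Row 3 must total 246; the given cells sum to 197, so (3,3) = 49.
Row 4 must total 246; the given cells sum to 152, so (4,3) = 94.

94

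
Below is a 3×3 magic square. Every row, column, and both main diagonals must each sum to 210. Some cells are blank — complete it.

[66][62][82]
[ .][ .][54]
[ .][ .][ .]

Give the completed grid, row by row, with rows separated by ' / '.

Column 3: 82 + 54 + ? = 210, so (3,3) = 74.
Main diagonal must total 210; the given cells sum to 140, so (2,2) = 70.
The remaining cell in anti-diagonal is (3,1) = 210 − 152 = 58.
Row 2 must total 210; the given cells sum to 124, so (2,1) = 86.
The remaining cell in row 3 is (3,2) = 210 − 132 = 78.

66 62 82 / 86 70 54 / 58 78 74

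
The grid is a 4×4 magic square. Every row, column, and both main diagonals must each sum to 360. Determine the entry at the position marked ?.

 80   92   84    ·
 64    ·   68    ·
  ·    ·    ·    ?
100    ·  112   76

The remaining cell in row 1 is (1,4) = 360 − 256 = 104.
The remaining cell in row 4 is (4,2) = 360 − 288 = 72.
From column 1, 360 − (80 + 64 + 100) gives (3,1) = 116.
The remaining cell in column 3 is (3,3) = 360 − 264 = 96.
Main diagonal needs 360; the known cells sum to 252, so (2,2) = 108.
Anti-diagonal: 104 + 68 + 100 + ? = 360, so (3,2) = 88.
Row 2: 64 + 108 + 68 + ? = 360, so (2,4) = 120.
Using row 3: 116 + 88 + 96 + ? → (3,4) = 360 − 300 = 60.

60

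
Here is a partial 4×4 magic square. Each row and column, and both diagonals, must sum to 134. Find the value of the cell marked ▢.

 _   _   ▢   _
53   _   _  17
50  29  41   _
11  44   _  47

Using row 3: 50 + 29 + 41 + ? → (3,4) = 134 − 120 = 14.
From row 4, 134 − (11 + 44 + 47) gives (4,3) = 32.
Column 1 must total 134; the given cells sum to 114, so (1,1) = 20.
Column 4 must total 134; the given cells sum to 78, so (1,4) = 56.
From main diagonal, 134 − (20 + 41 + 47) gives (2,2) = 26.
From anti-diagonal, 134 − (56 + 29 + 11) gives (2,3) = 38.
Column 2 needs 134; the known cells sum to 99, so (1,2) = 35.
Column 3 needs 134; the known cells sum to 111, so (1,3) = 23.

23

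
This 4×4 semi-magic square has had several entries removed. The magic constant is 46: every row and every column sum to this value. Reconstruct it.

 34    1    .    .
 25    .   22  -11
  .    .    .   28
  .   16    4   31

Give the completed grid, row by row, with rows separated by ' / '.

The remaining cell in row 2 is (2,2) = 46 − 36 = 10.
Row 4 must total 46; the given cells sum to 51, so (4,1) = -5.
The remaining cell in column 1 is (3,1) = 46 − 54 = -8.
From column 2, 46 − (1 + 10 + 16) gives (3,2) = 19.
Column 4: -11 + 28 + 31 + ? = 46, so (1,4) = -2.
From row 1, 46 − (34 + 1 + (-2)) gives (1,3) = 13.
Row 3 must total 46; the given cells sum to 39, so (3,3) = 7.

34 1 13 -2 / 25 10 22 -11 / -8 19 7 28 / -5 16 4 31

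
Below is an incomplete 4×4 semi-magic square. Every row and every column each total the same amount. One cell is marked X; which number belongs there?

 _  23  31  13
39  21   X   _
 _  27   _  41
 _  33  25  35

29

Column 2 is complete and sums to 104; that is the magic constant.
Row 1 needs 104; the known cells sum to 67, so (1,1) = 37.
Row 4 needs 104; the known cells sum to 93, so (4,1) = 11.
Using column 1: 37 + 39 + 11 + ? → (3,1) = 104 − 87 = 17.
The remaining cell in column 4 is (2,4) = 104 − 89 = 15.
Row 2 must total 104; the given cells sum to 75, so (2,3) = 29.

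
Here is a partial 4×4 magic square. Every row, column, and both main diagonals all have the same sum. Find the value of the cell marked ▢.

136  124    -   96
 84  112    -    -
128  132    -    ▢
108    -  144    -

Column 1 is complete and sums to 456; that is the magic constant.
From row 1, 456 − (136 + 124 + 96) gives (1,3) = 100.
From column 2, 456 − (124 + 112 + 132) gives (4,2) = 88.
The remaining cell in anti-diagonal is (2,3) = 456 − 336 = 120.
Using row 2: 84 + 112 + 120 + ? → (2,4) = 456 − 316 = 140.
Row 4: 108 + 88 + 144 + ? = 456, so (4,4) = 116.
From column 3, 456 − (100 + 120 + 144) gives (3,3) = 92.
From column 4, 456 − (96 + 140 + 116) gives (3,4) = 104.

104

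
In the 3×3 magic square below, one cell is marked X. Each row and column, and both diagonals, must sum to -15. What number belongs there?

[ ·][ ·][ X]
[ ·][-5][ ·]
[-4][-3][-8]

From column 2, -15 − (-5 + (-3)) gives (1,2) = -7.
From main diagonal, -15 − (-5 + (-8)) gives (1,1) = -2.
Anti-diagonal needs -15; the known cells sum to -9, so (1,3) = -6.

-6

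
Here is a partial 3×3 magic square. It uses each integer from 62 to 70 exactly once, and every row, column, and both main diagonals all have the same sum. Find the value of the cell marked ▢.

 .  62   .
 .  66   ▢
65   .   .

68

The entries are 62 through 70, which sum to 594, so each line sums to 594/3 = 198.
Using column 2: 62 + 66 + ? → (3,2) = 198 − 128 = 70.
Anti-diagonal needs 198; the known cells sum to 131, so (1,3) = 67.
From row 1, 198 − (62 + 67) gives (1,1) = 69.
From row 3, 198 − (65 + 70) gives (3,3) = 63.
The remaining cell in column 1 is (2,1) = 198 − 134 = 64.
The remaining cell in column 3 is (2,3) = 198 − 130 = 68.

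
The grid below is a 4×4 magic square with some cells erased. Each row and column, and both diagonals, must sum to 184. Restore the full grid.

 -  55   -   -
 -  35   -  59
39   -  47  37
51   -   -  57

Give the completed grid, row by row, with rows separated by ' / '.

The remaining cell in row 3 is (3,2) = 184 − 123 = 61.
From column 2, 184 − (55 + 35 + 61) gives (4,2) = 33.
Column 4: 59 + 37 + 57 + ? = 184, so (1,4) = 31.
Using main diagonal: 35 + 47 + 57 + ? → (1,1) = 184 − 139 = 45.
Anti-diagonal: 31 + 61 + 51 + ? = 184, so (2,3) = 41.
Using row 1: 45 + 55 + 31 + ? → (1,3) = 184 − 131 = 53.
The remaining cell in row 2 is (2,1) = 184 − 135 = 49.
Using row 4: 51 + 33 + 57 + ? → (4,3) = 184 − 141 = 43.

45 55 53 31 / 49 35 41 59 / 39 61 47 37 / 51 33 43 57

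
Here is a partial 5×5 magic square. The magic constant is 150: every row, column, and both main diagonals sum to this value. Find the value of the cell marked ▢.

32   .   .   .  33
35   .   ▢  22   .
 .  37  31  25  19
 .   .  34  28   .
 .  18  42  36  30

From row 3, 150 − (37 + 31 + 25 + 19) gives (3,1) = 38.
Row 5 needs 150; the known cells sum to 126, so (5,1) = 24.
From column 1, 150 − (32 + 35 + 38 + 24) gives (4,1) = 21.
Column 4: 22 + 25 + 28 + 36 + ? = 150, so (1,4) = 39.
Using main diagonal: 32 + 31 + 28 + 30 + ? → (2,2) = 150 − 121 = 29.
Anti-diagonal: 33 + 22 + 31 + 24 + ? = 150, so (4,2) = 40.
Row 4 needs 150; the known cells sum to 123, so (4,5) = 27.
Column 2 needs 150; the known cells sum to 124, so (1,2) = 26.
Using column 5: 33 + 19 + 27 + 30 + ? → (2,5) = 150 − 109 = 41.
Row 1: 32 + 26 + 39 + 33 + ? = 150, so (1,3) = 20.
From row 2, 150 − (35 + 29 + 22 + 41) gives (2,3) = 23.

23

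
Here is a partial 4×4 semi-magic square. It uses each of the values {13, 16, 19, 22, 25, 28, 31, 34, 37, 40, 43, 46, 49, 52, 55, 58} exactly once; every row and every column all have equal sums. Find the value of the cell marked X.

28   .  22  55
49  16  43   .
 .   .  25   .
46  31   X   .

52

The 16 entries sum to 568, so each line sums to 568/4 = 142.
Row 1: 28 + 22 + 55 + ? = 142, so (1,2) = 37.
From row 2, 142 − (49 + 16 + 43) gives (2,4) = 34.
Column 1 must total 142; the given cells sum to 123, so (3,1) = 19.
Column 2: 37 + 16 + 31 + ? = 142, so (3,2) = 58.
From column 3, 142 − (22 + 43 + 25) gives (4,3) = 52.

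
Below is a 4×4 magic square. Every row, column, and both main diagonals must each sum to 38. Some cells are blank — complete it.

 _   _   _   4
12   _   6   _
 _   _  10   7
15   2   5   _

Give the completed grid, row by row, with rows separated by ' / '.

The remaining cell in row 4 is (4,4) = 38 − 22 = 16.
Using column 3: 6 + 10 + 5 + ? → (1,3) = 38 − 21 = 17.
Column 4 must total 38; the given cells sum to 27, so (2,4) = 11.
Using anti-diagonal: 4 + 6 + 15 + ? → (3,2) = 38 − 25 = 13.
Row 2 needs 38; the known cells sum to 29, so (2,2) = 9.
Using row 3: 13 + 10 + 7 + ? → (3,1) = 38 − 30 = 8.
From column 1, 38 − (12 + 8 + 15) gives (1,1) = 3.
Using column 2: 9 + 13 + 2 + ? → (1,2) = 38 − 24 = 14.

3 14 17 4 / 12 9 6 11 / 8 13 10 7 / 15 2 5 16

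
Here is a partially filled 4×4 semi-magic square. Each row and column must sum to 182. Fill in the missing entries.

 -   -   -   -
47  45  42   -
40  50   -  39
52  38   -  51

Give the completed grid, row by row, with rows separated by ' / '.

Using row 2: 47 + 45 + 42 + ? → (2,4) = 182 − 134 = 48.
Row 3: 40 + 50 + 39 + ? = 182, so (3,3) = 53.
From row 4, 182 − (52 + 38 + 51) gives (4,3) = 41.
Column 1 must total 182; the given cells sum to 139, so (1,1) = 43.
Column 2 must total 182; the given cells sum to 133, so (1,2) = 49.
Column 3 needs 182; the known cells sum to 136, so (1,3) = 46.
Using column 4: 48 + 39 + 51 + ? → (1,4) = 182 − 138 = 44.

43 49 46 44 / 47 45 42 48 / 40 50 53 39 / 52 38 41 51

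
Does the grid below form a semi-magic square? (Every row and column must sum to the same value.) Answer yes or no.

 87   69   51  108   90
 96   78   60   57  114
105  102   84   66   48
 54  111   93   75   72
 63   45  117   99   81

Yes

Row 1: 87 + 69 + 51 + 108 + 90 = 405.
Row 2: 96 + 78 + 60 + 57 + 114 = 405.
Row 3: 105 + 102 + 84 + 66 + 48 = 405.
Row 4: 54 + 111 + 93 + 75 + 72 = 405.
Row 5: 63 + 45 + 117 + 99 + 81 = 405.
Column 1: 87 + 96 + 105 + 54 + 63 = 405.
Column 2: 69 + 78 + 102 + 111 + 45 = 405.
Column 3: 51 + 60 + 84 + 93 + 117 = 405.
Column 4: 108 + 57 + 66 + 75 + 99 = 405.
Column 5: 90 + 114 + 48 + 72 + 81 = 405.
All lines sum to 405.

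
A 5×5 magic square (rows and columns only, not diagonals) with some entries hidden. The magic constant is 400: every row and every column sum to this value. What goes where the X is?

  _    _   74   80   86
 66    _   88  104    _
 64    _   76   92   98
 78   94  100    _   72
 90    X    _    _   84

96

From row 3, 400 − (64 + 76 + 92 + 98) gives (3,2) = 70.
Using row 4: 78 + 94 + 100 + 72 + ? → (4,4) = 400 − 344 = 56.
Column 1 needs 400; the known cells sum to 298, so (1,1) = 102.
Column 3 needs 400; the known cells sum to 338, so (5,3) = 62.
Column 4: 80 + 104 + 92 + 56 + ? = 400, so (5,4) = 68.
Column 5 needs 400; the known cells sum to 340, so (2,5) = 60.
From row 1, 400 − (102 + 74 + 80 + 86) gives (1,2) = 58.
Row 2: 66 + 88 + 104 + 60 + ? = 400, so (2,2) = 82.
From row 5, 400 − (90 + 62 + 68 + 84) gives (5,2) = 96.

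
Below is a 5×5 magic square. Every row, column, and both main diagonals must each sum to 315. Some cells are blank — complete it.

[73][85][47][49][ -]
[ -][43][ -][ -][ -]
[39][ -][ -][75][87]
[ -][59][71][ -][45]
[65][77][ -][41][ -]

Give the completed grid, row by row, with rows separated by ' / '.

From row 1, 315 − (73 + 85 + 47 + 49) gives (1,5) = 61.
From column 2, 315 − (85 + 43 + 59 + 77) gives (3,2) = 51.
Using row 3: 39 + 51 + 75 + 87 + ? → (3,3) = 315 − 252 = 63.
Anti-diagonal needs 315; the known cells sum to 248, so (2,4) = 67.
The remaining cell in column 4 is (4,4) = 315 − 232 = 83.
Using main diagonal: 73 + 43 + 63 + 83 + ? → (5,5) = 315 − 262 = 53.
Using row 4: 59 + 71 + 83 + 45 + ? → (4,1) = 315 − 258 = 57.
Row 5: 65 + 77 + 41 + 53 + ? = 315, so (5,3) = 79.
Column 1 must total 315; the given cells sum to 234, so (2,1) = 81.
Using column 3: 47 + 63 + 71 + 79 + ? → (2,3) = 315 − 260 = 55.
The remaining cell in column 5 is (2,5) = 315 − 246 = 69.

73 85 47 49 61 / 81 43 55 67 69 / 39 51 63 75 87 / 57 59 71 83 45 / 65 77 79 41 53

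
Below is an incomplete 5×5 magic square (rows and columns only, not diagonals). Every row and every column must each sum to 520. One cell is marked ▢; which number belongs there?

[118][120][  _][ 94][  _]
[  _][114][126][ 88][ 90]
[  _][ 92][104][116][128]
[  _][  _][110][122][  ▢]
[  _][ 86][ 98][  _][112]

84

The remaining cell in row 2 is (2,1) = 520 − 418 = 102.
Row 3 must total 520; the given cells sum to 440, so (3,1) = 80.
Column 2 needs 520; the known cells sum to 412, so (4,2) = 108.
Column 3 must total 520; the given cells sum to 438, so (1,3) = 82.
Column 4 must total 520; the given cells sum to 420, so (5,4) = 100.
Using row 1: 118 + 120 + 82 + 94 + ? → (1,5) = 520 − 414 = 106.
Row 5 needs 520; the known cells sum to 396, so (5,1) = 124.
Using column 1: 118 + 102 + 80 + 124 + ? → (4,1) = 520 − 424 = 96.
Column 5: 106 + 90 + 128 + 112 + ? = 520, so (4,5) = 84.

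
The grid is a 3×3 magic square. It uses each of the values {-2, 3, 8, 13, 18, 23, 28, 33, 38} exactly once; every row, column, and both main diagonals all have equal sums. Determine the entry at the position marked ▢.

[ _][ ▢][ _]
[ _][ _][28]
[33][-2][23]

The 9 entries sum to 162, so each line sums to 162/3 = 54.
The remaining cell in column 3 is (1,3) = 54 − 51 = 3.
Anti-diagonal needs 54; the known cells sum to 36, so (2,2) = 18.
The remaining cell in row 2 is (2,1) = 54 − 46 = 8.
Using column 1: 8 + 33 + ? → (1,1) = 54 − 41 = 13.
Column 2 must total 54; the given cells sum to 16, so (1,2) = 38.

38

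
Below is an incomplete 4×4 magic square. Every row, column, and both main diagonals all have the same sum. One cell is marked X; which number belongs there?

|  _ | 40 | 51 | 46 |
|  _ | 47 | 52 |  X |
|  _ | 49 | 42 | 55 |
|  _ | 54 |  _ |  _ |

41

Column 2 is complete and sums to 190; that is the magic constant.
Using row 1: 40 + 51 + 46 + ? → (1,1) = 190 − 137 = 53.
Row 3: 49 + 42 + 55 + ? = 190, so (3,1) = 44.
Column 3 needs 190; the known cells sum to 145, so (4,3) = 45.
Main diagonal needs 190; the known cells sum to 142, so (4,4) = 48.
From anti-diagonal, 190 − (46 + 52 + 49) gives (4,1) = 43.
The remaining cell in column 1 is (2,1) = 190 − 140 = 50.
Column 4: 46 + 55 + 48 + ? = 190, so (2,4) = 41.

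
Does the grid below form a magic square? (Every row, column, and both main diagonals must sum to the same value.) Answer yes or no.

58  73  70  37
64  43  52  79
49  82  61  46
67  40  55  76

Row 1: 58 + 73 + 70 + 37 = 238.
Row 2: 64 + 43 + 52 + 79 = 238.
Row 3: 49 + 82 + 61 + 46 = 238.
Row 4: 67 + 40 + 55 + 76 = 238.
Column 1: 58 + 64 + 49 + 67 = 238.
Column 2: 73 + 43 + 82 + 40 = 238.
Column 3: 70 + 52 + 61 + 55 = 238.
Column 4: 37 + 79 + 46 + 76 = 238.
Main diagonal: 58 + 43 + 61 + 76 = 238.
Anti-diagonal: 37 + 52 + 82 + 67 = 238.
All lines sum to 238.

Yes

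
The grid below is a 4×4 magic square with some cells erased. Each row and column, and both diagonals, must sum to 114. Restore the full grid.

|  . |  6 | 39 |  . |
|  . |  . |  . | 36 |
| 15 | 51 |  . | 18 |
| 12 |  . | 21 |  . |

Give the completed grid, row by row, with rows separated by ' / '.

42 6 39 27 / 45 9 24 36 / 15 51 30 18 / 12 48 21 33

Using row 3: 15 + 51 + 18 + ? → (3,3) = 114 − 84 = 30.
Column 3: 39 + 30 + 21 + ? = 114, so (2,3) = 24.
Anti-diagonal must total 114; the given cells sum to 87, so (1,4) = 27.
Row 1 needs 114; the known cells sum to 72, so (1,1) = 42.
Column 1: 42 + 15 + 12 + ? = 114, so (2,1) = 45.
Column 4: 27 + 36 + 18 + ? = 114, so (4,4) = 33.
From main diagonal, 114 − (42 + 30 + 33) gives (2,2) = 9.
From row 4, 114 − (12 + 21 + 33) gives (4,2) = 48.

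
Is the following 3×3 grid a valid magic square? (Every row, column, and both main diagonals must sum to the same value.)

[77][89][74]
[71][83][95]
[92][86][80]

Row 1: 77 + 89 + 74 = 240.
Row 2: 71 + 83 + 95 = 249.
Row 3: 92 + 86 + 80 = 258.
Column 1: 77 + 71 + 92 = 240.
Column 2: 89 + 83 + 86 = 258.
Column 3: 74 + 95 + 80 = 249.
Main diagonal: 77 + 83 + 80 = 240.
Anti-diagonal: 74 + 83 + 92 = 249.

No — row 2 sums to 249 but row 1 sums to 240.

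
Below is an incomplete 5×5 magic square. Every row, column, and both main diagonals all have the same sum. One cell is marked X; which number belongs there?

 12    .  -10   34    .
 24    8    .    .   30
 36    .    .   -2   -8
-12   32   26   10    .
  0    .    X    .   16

28

Column 1 is complete and sums to 60; that is the magic constant.
Row 4: -12 + 32 + 26 + 10 + ? = 60, so (4,5) = 4.
Column 5 must total 60; the given cells sum to 42, so (1,5) = 18.
Main diagonal: 12 + 8 + 10 + 16 + ? = 60, so (3,3) = 14.
The remaining cell in anti-diagonal is (2,4) = 60 − 64 = -4.
From row 1, 60 − (12 + (-10) + 34 + 18) gives (1,2) = 6.
Row 2: 24 + 8 + (-4) + 30 + ? = 60, so (2,3) = 2.
The remaining cell in row 3 is (3,2) = 60 − 40 = 20.
Column 2 needs 60; the known cells sum to 66, so (5,2) = -6.
Column 3: -10 + 2 + 14 + 26 + ? = 60, so (5,3) = 28.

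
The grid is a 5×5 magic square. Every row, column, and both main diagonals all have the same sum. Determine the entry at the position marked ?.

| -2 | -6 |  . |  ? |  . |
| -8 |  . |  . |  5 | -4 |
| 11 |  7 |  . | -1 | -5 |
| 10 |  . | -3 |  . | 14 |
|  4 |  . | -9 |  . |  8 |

Column 1 is complete and sums to 15; that is the magic constant.
The remaining cell in row 3 is (3,3) = 15 − 12 = 3.
Column 5: -4 + (-5) + 14 + 8 + ? = 15, so (1,5) = 2.
Anti-diagonal needs 15; the known cells sum to 14, so (4,2) = 1.
Row 4 must total 15; the given cells sum to 22, so (4,4) = -7.
From main diagonal, 15 − (-2 + 3 + (-7) + 8) gives (2,2) = 13.
Row 2 must total 15; the given cells sum to 6, so (2,3) = 9.
Column 2 needs 15; the known cells sum to 15, so (5,2) = 0.
Using column 3: 9 + 3 + (-3) + (-9) + ? → (1,3) = 15 − 0 = 15.
From row 1, 15 − (-2 + (-6) + 15 + 2) gives (1,4) = 6.

6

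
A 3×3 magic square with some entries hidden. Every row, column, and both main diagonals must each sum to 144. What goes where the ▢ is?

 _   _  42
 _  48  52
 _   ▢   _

The remaining cell in row 2 is (2,1) = 144 − 100 = 44.
The remaining cell in column 3 is (3,3) = 144 − 94 = 50.
From main diagonal, 144 − (48 + 50) gives (1,1) = 46.
Anti-diagonal must total 144; the given cells sum to 90, so (3,1) = 54.
The remaining cell in row 1 is (1,2) = 144 − 88 = 56.
Row 3 needs 144; the known cells sum to 104, so (3,2) = 40.

40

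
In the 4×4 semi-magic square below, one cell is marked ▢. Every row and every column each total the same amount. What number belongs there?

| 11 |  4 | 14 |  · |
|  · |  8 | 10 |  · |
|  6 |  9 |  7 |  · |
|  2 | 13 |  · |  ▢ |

16

Column 2 is complete and sums to 34; that is the magic constant.
Using row 1: 11 + 4 + 14 + ? → (1,4) = 34 − 29 = 5.
Row 3 must total 34; the given cells sum to 22, so (3,4) = 12.
Using column 1: 11 + 6 + 2 + ? → (2,1) = 34 − 19 = 15.
The remaining cell in column 3 is (4,3) = 34 − 31 = 3.
Row 2 must total 34; the given cells sum to 33, so (2,4) = 1.
Using row 4: 2 + 13 + 3 + ? → (4,4) = 34 − 18 = 16.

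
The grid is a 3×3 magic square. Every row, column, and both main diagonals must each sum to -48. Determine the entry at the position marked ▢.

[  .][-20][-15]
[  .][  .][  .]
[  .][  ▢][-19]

From row 1, -48 − (-20 + (-15)) gives (1,1) = -13.
Using column 3: -15 + (-19) + ? → (2,3) = -48 − (-34) = -14.
Main diagonal: -13 + (-19) + ? = -48, so (2,2) = -16.
Anti-diagonal must total -48; the given cells sum to -31, so (3,1) = -17.
The remaining cell in row 2 is (2,1) = -48 − (-30) = -18.
Row 3: -17 + (-19) + ? = -48, so (3,2) = -12.

-12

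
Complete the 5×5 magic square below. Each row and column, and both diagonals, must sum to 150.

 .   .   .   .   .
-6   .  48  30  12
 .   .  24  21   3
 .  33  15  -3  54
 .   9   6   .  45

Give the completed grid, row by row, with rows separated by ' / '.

18 0 57 39 36 / -6 66 48 30 12 / 60 42 24 21 3 / 51 33 15 -3 54 / 27 9 6 63 45

The remaining cell in row 2 is (2,2) = 150 − 84 = 66.
From row 4, 150 − (33 + 15 + (-3) + 54) gives (4,1) = 51.
Using column 3: 48 + 24 + 15 + 6 + ? → (1,3) = 150 − 93 = 57.
The remaining cell in column 5 is (1,5) = 150 − 114 = 36.
Main diagonal: 66 + 24 + (-3) + 45 + ? = 150, so (1,1) = 18.
Anti-diagonal: 36 + 30 + 24 + 33 + ? = 150, so (5,1) = 27.
Row 5: 27 + 9 + 6 + 45 + ? = 150, so (5,4) = 63.
Using column 1: 18 + (-6) + 51 + 27 + ? → (3,1) = 150 − 90 = 60.
Using column 4: 30 + 21 + (-3) + 63 + ? → (1,4) = 150 − 111 = 39.
From row 1, 150 − (18 + 57 + 39 + 36) gives (1,2) = 0.
The remaining cell in row 3 is (3,2) = 150 − 108 = 42.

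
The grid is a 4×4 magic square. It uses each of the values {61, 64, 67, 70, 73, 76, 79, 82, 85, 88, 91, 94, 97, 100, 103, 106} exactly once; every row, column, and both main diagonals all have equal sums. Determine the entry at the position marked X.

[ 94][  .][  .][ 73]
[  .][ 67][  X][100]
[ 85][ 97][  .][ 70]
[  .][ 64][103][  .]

88

The 16 entries sum to 1336, so each line sums to 1336/4 = 334.
Row 3: 85 + 97 + 70 + ? = 334, so (3,3) = 82.
Column 2 must total 334; the given cells sum to 228, so (1,2) = 106.
The remaining cell in column 4 is (4,4) = 334 − 243 = 91.
Row 1 needs 334; the known cells sum to 273, so (1,3) = 61.
Using row 4: 64 + 103 + 91 + ? → (4,1) = 334 − 258 = 76.
Column 1 needs 334; the known cells sum to 255, so (2,1) = 79.
Using column 3: 61 + 82 + 103 + ? → (2,3) = 334 − 246 = 88.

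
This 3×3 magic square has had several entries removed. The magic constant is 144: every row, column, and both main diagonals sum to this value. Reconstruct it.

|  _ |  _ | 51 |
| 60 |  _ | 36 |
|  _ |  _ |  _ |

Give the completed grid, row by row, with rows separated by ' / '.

From row 2, 144 − (60 + 36) gives (2,2) = 48.
From column 3, 144 − (51 + 36) gives (3,3) = 57.
Main diagonal needs 144; the known cells sum to 105, so (1,1) = 39.
Using anti-diagonal: 51 + 48 + ? → (3,1) = 144 − 99 = 45.
Row 1: 39 + 51 + ? = 144, so (1,2) = 54.
Using row 3: 45 + 57 + ? → (3,2) = 144 − 102 = 42.

39 54 51 / 60 48 36 / 45 42 57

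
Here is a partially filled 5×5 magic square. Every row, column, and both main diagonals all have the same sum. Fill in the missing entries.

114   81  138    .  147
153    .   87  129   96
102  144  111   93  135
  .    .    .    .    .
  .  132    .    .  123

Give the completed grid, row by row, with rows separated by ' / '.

114 81 138 105 147 / 153 120 87 129 96 / 102 144 111 93 135 / 126 108 150 117 84 / 90 132 99 141 123

Row 3 is already complete: 102 + 144 + 111 + 93 + 135 = 585, so that is the magic constant.
From row 1, 585 − (114 + 81 + 138 + 147) gives (1,4) = 105.
Using row 2: 153 + 87 + 129 + 96 + ? → (2,2) = 585 − 465 = 120.
From column 2, 585 − (81 + 120 + 144 + 132) gives (4,2) = 108.
Column 5: 147 + 96 + 135 + 123 + ? = 585, so (4,5) = 84.
The remaining cell in main diagonal is (4,4) = 585 − 468 = 117.
Anti-diagonal needs 585; the known cells sum to 495, so (5,1) = 90.
The remaining cell in column 1 is (4,1) = 585 − 459 = 126.
From column 4, 585 − (105 + 129 + 93 + 117) gives (5,4) = 141.
The remaining cell in row 4 is (4,3) = 585 − 435 = 150.
Row 5: 90 + 132 + 141 + 123 + ? = 585, so (5,3) = 99.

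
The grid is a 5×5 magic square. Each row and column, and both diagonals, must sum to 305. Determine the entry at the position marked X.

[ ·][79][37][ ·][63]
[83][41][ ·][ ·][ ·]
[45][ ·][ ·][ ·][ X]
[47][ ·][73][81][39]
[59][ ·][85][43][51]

Row 4 must total 305; the given cells sum to 240, so (4,2) = 65.
Row 5 needs 305; the known cells sum to 238, so (5,2) = 67.
Column 1: 83 + 45 + 47 + 59 + ? = 305, so (1,1) = 71.
Column 2 needs 305; the known cells sum to 252, so (3,2) = 53.
The remaining cell in main diagonal is (3,3) = 305 − 244 = 61.
The remaining cell in anti-diagonal is (2,4) = 305 − 248 = 57.
The remaining cell in row 1 is (1,4) = 305 − 250 = 55.
From column 3, 305 − (37 + 61 + 73 + 85) gives (2,3) = 49.
Column 4 must total 305; the given cells sum to 236, so (3,4) = 69.
From row 2, 305 − (83 + 41 + 49 + 57) gives (2,5) = 75.
The remaining cell in row 3 is (3,5) = 305 − 228 = 77.

77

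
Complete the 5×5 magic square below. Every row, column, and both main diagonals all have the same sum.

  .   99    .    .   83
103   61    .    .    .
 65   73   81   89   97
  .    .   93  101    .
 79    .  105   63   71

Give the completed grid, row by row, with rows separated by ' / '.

91 99 57 75 83 / 103 61 69 77 95 / 65 73 81 89 97 / 67 85 93 101 59 / 79 87 105 63 71

Row 3 is already complete: 65 + 73 + 81 + 89 + 97 = 405, so that is the magic constant.
Using row 5: 79 + 105 + 63 + 71 + ? → (5,2) = 405 − 318 = 87.
Column 2 needs 405; the known cells sum to 320, so (4,2) = 85.
Using main diagonal: 61 + 81 + 101 + 71 + ? → (1,1) = 405 − 314 = 91.
From anti-diagonal, 405 − (83 + 81 + 85 + 79) gives (2,4) = 77.
The remaining cell in column 1 is (4,1) = 405 − 338 = 67.
Column 4 must total 405; the given cells sum to 330, so (1,4) = 75.
The remaining cell in row 1 is (1,3) = 405 − 348 = 57.
Using row 4: 67 + 85 + 93 + 101 + ? → (4,5) = 405 − 346 = 59.
Column 3 needs 405; the known cells sum to 336, so (2,3) = 69.
From column 5, 405 − (83 + 97 + 59 + 71) gives (2,5) = 95.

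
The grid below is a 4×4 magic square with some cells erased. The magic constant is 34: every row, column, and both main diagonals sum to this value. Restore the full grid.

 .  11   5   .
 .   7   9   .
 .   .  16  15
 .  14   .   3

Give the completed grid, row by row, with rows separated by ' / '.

Column 2: 11 + 7 + 14 + ? = 34, so (3,2) = 2.
Column 3: 5 + 9 + 16 + ? = 34, so (4,3) = 4.
Main diagonal: 7 + 16 + 3 + ? = 34, so (1,1) = 8.
Row 1 must total 34; the given cells sum to 24, so (1,4) = 10.
Using row 3: 2 + 16 + 15 + ? → (3,1) = 34 − 33 = 1.
From row 4, 34 − (14 + 4 + 3) gives (4,1) = 13.
Column 1 must total 34; the given cells sum to 22, so (2,1) = 12.
From column 4, 34 − (10 + 15 + 3) gives (2,4) = 6.

8 11 5 10 / 12 7 9 6 / 1 2 16 15 / 13 14 4 3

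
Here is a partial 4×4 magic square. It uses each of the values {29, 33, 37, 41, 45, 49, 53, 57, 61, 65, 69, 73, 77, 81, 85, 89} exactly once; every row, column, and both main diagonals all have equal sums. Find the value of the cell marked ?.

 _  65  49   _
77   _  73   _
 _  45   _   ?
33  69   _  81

41

The 16 entries sum to 944, so each line sums to 944/4 = 236.
The remaining cell in row 4 is (4,3) = 236 − 183 = 53.
Column 2 needs 236; the known cells sum to 179, so (2,2) = 57.
Column 3 must total 236; the given cells sum to 175, so (3,3) = 61.
Main diagonal: 57 + 61 + 81 + ? = 236, so (1,1) = 37.
Anti-diagonal must total 236; the given cells sum to 151, so (1,4) = 85.
Row 2 must total 236; the given cells sum to 207, so (2,4) = 29.
Column 1 needs 236; the known cells sum to 147, so (3,1) = 89.
Using column 4: 85 + 29 + 81 + ? → (3,4) = 236 − 195 = 41.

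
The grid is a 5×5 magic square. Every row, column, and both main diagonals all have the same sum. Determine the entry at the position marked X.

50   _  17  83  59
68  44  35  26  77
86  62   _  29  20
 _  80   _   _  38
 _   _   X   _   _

Row 2 is complete and sums to 250; that is the magic constant.
Row 1 must total 250; the given cells sum to 209, so (1,2) = 41.
Row 3: 86 + 62 + 29 + 20 + ? = 250, so (3,3) = 53.
Column 2: 41 + 44 + 62 + 80 + ? = 250, so (5,2) = 23.
Using column 5: 59 + 77 + 20 + 38 + ? → (5,5) = 250 − 194 = 56.
Main diagonal needs 250; the known cells sum to 203, so (4,4) = 47.
Anti-diagonal must total 250; the given cells sum to 218, so (5,1) = 32.
Using column 1: 50 + 68 + 86 + 32 + ? → (4,1) = 250 − 236 = 14.
Column 4 needs 250; the known cells sum to 185, so (5,4) = 65.
Row 4: 14 + 80 + 47 + 38 + ? = 250, so (4,3) = 71.
Row 5 needs 250; the known cells sum to 176, so (5,3) = 74.

74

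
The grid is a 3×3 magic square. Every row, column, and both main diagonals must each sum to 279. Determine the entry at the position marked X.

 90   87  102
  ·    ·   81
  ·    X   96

99

From main diagonal, 279 − (90 + 96) gives (2,2) = 93.
Anti-diagonal needs 279; the known cells sum to 195, so (3,1) = 84.
Row 2: 93 + 81 + ? = 279, so (2,1) = 105.
From row 3, 279 − (84 + 96) gives (3,2) = 99.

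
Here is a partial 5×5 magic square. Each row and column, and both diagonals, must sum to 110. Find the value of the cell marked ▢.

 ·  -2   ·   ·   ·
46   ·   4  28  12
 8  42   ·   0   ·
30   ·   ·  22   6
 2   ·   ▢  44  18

10

Row 2: 46 + 4 + 28 + 12 + ? = 110, so (2,2) = 20.
Column 1 must total 110; the given cells sum to 86, so (1,1) = 24.
The remaining cell in column 4 is (1,4) = 110 − 94 = 16.
Main diagonal must total 110; the given cells sum to 84, so (3,3) = 26.
Using row 3: 8 + 42 + 26 + 0 + ? → (3,5) = 110 − 76 = 34.
Using column 5: 12 + 34 + 6 + 18 + ? → (1,5) = 110 − 70 = 40.
Anti-diagonal must total 110; the given cells sum to 96, so (4,2) = 14.
Using row 1: 24 + (-2) + 16 + 40 + ? → (1,3) = 110 − 78 = 32.
The remaining cell in row 4 is (4,3) = 110 − 72 = 38.
Using column 2: -2 + 20 + 42 + 14 + ? → (5,2) = 110 − 74 = 36.
Using column 3: 32 + 4 + 26 + 38 + ? → (5,3) = 110 − 100 = 10.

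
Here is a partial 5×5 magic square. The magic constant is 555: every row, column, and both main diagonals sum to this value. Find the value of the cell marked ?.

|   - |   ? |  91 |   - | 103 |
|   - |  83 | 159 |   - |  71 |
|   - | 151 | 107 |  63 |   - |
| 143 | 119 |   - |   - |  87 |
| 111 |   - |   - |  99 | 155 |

135

The remaining cell in column 5 is (3,5) = 555 − 416 = 139.
Anti-diagonal needs 555; the known cells sum to 440, so (2,4) = 115.
Row 2 must total 555; the given cells sum to 428, so (2,1) = 127.
Row 3 needs 555; the known cells sum to 460, so (3,1) = 95.
The remaining cell in column 1 is (1,1) = 555 − 476 = 79.
Main diagonal: 79 + 83 + 107 + 155 + ? = 555, so (4,4) = 131.
Row 4: 143 + 119 + 131 + 87 + ? = 555, so (4,3) = 75.
Column 3 needs 555; the known cells sum to 432, so (5,3) = 123.
Using column 4: 115 + 63 + 131 + 99 + ? → (1,4) = 555 − 408 = 147.
Row 1: 79 + 91 + 147 + 103 + ? = 555, so (1,2) = 135.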